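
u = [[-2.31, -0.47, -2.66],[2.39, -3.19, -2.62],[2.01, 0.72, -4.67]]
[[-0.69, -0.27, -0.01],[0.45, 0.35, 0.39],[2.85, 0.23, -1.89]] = u @ [[0.54, 0.12, -0.19], [0.51, -0.02, -0.47], [-0.3, -0.0, 0.25]]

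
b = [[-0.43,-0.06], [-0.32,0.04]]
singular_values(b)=[0.54, 0.07]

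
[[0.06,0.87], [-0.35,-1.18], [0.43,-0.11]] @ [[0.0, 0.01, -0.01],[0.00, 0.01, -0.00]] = [[0.0, 0.01, -0.0], [0.00, -0.02, 0.0], [0.0, 0.00, -0.0]]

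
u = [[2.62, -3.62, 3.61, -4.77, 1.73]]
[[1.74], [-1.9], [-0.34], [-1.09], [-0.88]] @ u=[[4.56, -6.3, 6.28, -8.3, 3.01], [-4.98, 6.88, -6.86, 9.06, -3.29], [-0.89, 1.23, -1.23, 1.62, -0.59], [-2.86, 3.95, -3.93, 5.2, -1.89], [-2.31, 3.19, -3.18, 4.20, -1.52]]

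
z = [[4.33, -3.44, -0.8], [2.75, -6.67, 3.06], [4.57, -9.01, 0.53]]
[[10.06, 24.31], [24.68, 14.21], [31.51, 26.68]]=z@[[-0.62, 5.13], [-3.79, -0.41], [0.36, -0.86]]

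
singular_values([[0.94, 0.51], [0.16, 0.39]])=[1.12, 0.25]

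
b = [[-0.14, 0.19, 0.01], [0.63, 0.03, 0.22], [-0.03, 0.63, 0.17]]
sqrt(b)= [[0.09+0.32j,(0.1-0.16j),(0.06+0.04j)], [(0.3-0.55j),(0.34+0.33j),0.20-0.11j], [(0.48+0.47j),(0.55-0.33j),(0.32+0.12j)]]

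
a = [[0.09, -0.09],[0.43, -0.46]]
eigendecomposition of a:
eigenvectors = [[0.74,0.19], [0.68,0.98]]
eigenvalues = [0.01, -0.38]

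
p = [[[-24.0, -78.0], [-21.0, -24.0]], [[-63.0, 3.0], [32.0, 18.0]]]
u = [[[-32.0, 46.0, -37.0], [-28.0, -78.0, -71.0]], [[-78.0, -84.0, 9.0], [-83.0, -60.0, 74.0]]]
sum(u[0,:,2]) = -108.0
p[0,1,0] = -21.0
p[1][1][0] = 32.0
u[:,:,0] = [[-32.0, -28.0], [-78.0, -83.0]]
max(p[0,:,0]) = -21.0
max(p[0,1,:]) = -21.0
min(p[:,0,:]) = -78.0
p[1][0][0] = -63.0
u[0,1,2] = -71.0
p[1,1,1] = 18.0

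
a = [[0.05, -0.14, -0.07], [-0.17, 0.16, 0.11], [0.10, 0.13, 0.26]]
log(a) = [[(-2.33+1.79j), -0.61+1.15j, (-0.27-0j)],[-0.79+2.10j, -1.87+1.35j, (0.43-0j)],[0.47-1.42j, (0.56-0.91j), (-1.4+0j)]]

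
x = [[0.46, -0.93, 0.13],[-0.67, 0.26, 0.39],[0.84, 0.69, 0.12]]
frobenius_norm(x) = 1.72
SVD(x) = [[0.86, -0.03, -0.52],[-0.48, -0.42, -0.77],[-0.19, 0.91, -0.37]] @ diag([1.194305901423364, 1.1661367919757266, 0.41455807340575057]) @ [[0.47, -0.88, -0.08], [0.88, 0.47, -0.05], [-0.08, 0.05, -1.0]]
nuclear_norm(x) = 2.78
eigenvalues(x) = [-0.86, 1.08, 0.62]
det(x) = -0.58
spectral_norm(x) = 1.19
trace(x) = 0.84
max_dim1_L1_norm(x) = 1.65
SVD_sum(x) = [[0.48, -0.9, -0.08], [-0.27, 0.51, 0.05], [-0.11, 0.20, 0.02]] + [[-0.03, -0.02, 0.0], [-0.43, -0.23, 0.02], [0.93, 0.50, -0.05]] + [[0.02, -0.01, 0.21], [0.03, -0.02, 0.32], [0.01, -0.01, 0.15]]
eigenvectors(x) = [[0.44, 0.8, 0.49], [0.52, -0.49, 0.04], [-0.74, 0.35, 0.87]]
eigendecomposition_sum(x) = [[-0.25, -0.3, 0.15], [-0.29, -0.36, 0.18], [0.42, 0.51, -0.26]] + [[0.63, -0.97, -0.31],[-0.38, 0.59, 0.19],[0.27, -0.42, -0.13]] + [[0.08,0.34,0.29], [0.01,0.03,0.02], [0.15,0.61,0.51]]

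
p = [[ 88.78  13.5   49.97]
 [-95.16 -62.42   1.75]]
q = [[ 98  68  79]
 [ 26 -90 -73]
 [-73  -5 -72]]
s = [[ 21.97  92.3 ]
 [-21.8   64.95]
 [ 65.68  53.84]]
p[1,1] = -62.42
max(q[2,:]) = -5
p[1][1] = -62.42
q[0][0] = 98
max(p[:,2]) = 49.97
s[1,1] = 64.95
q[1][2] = -73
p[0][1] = 13.5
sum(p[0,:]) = 152.25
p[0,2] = 49.97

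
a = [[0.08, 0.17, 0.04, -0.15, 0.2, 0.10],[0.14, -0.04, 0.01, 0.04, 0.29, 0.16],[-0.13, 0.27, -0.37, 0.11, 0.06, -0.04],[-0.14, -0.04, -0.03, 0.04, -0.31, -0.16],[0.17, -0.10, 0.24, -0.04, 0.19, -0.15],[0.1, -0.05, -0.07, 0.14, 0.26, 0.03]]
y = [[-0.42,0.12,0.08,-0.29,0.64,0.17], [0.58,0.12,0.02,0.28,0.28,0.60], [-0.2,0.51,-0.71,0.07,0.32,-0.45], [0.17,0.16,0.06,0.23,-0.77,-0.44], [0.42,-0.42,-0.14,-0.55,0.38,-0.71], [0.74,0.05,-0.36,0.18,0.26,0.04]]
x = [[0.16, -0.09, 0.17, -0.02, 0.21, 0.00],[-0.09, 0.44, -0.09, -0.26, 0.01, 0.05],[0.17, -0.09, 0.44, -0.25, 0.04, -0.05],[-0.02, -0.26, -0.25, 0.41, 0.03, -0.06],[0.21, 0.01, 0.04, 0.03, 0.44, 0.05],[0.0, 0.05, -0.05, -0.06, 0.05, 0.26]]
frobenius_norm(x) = 1.14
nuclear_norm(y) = 4.95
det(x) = -0.00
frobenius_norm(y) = 2.39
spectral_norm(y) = 1.30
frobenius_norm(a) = 0.95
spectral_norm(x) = 0.75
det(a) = -0.00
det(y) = 0.00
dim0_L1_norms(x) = [0.65, 0.94, 1.04, 1.03, 0.78, 0.47]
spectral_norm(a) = 0.67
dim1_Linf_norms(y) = [0.64, 0.6, 0.71, 0.77, 0.71, 0.74]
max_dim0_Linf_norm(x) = 0.44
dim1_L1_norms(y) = [1.72, 1.88, 2.26, 1.83, 2.62, 1.63]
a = y @ x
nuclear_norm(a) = 1.75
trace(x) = 2.15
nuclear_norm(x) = 2.16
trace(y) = -0.36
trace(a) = -0.07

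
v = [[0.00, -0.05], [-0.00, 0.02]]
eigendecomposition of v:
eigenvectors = [[1.00, -0.93], [0.00, 0.37]]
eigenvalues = [0.0, 0.02]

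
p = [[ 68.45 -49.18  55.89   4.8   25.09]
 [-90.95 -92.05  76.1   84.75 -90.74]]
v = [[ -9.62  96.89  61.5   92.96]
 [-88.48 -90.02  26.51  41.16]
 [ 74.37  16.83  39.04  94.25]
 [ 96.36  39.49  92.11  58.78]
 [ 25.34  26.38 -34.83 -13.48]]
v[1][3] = 41.16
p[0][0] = 68.45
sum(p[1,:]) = -112.89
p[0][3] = 4.8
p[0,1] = -49.18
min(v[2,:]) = 16.83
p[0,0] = 68.45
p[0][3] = 4.8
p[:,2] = [55.89, 76.1]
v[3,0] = 96.36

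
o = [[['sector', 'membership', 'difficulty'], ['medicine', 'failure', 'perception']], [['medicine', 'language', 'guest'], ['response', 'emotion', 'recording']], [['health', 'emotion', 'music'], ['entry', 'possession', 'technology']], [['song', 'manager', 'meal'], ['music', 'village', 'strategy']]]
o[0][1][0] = 'medicine'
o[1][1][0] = 'response'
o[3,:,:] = [['song', 'manager', 'meal'], ['music', 'village', 'strategy']]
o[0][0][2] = 'difficulty'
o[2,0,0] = 'health'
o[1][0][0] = 'medicine'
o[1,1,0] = 'response'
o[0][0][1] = 'membership'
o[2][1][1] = 'possession'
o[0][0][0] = 'sector'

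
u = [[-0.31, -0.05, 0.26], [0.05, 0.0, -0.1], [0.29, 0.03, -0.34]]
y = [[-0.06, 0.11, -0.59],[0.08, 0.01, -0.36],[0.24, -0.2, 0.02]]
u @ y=[[0.08, -0.09, 0.21], [-0.03, 0.03, -0.03], [-0.1, 0.1, -0.19]]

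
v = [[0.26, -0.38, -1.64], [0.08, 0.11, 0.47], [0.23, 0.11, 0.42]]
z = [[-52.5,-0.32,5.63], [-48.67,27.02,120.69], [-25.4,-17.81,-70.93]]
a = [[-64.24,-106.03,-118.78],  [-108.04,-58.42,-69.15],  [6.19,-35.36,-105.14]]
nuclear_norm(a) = 342.10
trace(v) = 0.79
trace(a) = -227.80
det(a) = 515582.51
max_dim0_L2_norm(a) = 173.05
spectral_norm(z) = 147.98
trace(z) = -96.41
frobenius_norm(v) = 1.84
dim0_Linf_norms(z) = [52.5, 27.02, 120.69]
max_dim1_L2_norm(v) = 1.7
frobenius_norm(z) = 162.62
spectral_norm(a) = 232.71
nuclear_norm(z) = 215.57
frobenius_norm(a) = 248.37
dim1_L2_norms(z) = [52.8, 132.91, 77.42]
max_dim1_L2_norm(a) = 171.69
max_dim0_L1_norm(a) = 293.07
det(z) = -1400.69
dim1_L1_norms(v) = [2.28, 0.66, 0.76]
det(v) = -0.00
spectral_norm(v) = 1.81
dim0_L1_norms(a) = [178.47, 199.81, 293.07]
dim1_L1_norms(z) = [58.45, 196.38, 114.14]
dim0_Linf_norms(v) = [0.26, 0.38, 1.64]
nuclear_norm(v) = 2.13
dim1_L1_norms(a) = [289.05, 235.61, 146.69]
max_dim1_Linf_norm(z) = 120.69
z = a @ v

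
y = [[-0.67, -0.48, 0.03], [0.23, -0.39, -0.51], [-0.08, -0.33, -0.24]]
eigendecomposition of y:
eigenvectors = [[-0.45+0.00j, -0.88+0.00j, (-0.88-0j)], [0.60+0.00j, 0.02+0.37j, 0.02-0.37j], [(-0.66+0j), (-0.24+0.18j), -0.24-0.18j]]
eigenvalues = [0j, (-0.65+0.2j), (-0.65-0.2j)]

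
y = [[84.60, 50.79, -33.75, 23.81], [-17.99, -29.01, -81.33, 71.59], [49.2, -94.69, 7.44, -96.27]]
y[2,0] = 49.2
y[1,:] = [-17.99, -29.01, -81.33, 71.59]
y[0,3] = 23.81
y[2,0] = 49.2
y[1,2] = -81.33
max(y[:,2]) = 7.44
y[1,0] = -17.99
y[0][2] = -33.75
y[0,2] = -33.75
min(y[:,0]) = -17.99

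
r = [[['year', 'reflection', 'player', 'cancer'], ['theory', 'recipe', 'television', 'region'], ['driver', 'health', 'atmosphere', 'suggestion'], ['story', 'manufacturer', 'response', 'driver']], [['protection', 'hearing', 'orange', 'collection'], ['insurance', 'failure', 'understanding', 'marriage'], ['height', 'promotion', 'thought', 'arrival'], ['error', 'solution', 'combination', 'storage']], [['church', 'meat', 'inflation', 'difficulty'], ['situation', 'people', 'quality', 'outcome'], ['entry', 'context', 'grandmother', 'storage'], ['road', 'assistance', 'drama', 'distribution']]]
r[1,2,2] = 'thought'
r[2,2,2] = 'grandmother'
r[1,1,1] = 'failure'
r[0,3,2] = 'response'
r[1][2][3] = 'arrival'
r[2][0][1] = 'meat'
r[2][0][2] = 'inflation'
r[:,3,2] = ['response', 'combination', 'drama']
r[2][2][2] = 'grandmother'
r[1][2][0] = 'height'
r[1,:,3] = ['collection', 'marriage', 'arrival', 'storage']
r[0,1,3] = 'region'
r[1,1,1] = 'failure'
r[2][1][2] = 'quality'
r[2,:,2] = ['inflation', 'quality', 'grandmother', 'drama']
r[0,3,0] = 'story'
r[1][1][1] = 'failure'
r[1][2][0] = 'height'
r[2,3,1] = 'assistance'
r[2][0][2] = 'inflation'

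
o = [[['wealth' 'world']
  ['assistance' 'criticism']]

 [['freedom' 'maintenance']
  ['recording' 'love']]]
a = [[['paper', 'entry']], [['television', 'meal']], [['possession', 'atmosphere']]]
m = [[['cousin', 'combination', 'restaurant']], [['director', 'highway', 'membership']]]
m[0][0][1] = 'combination'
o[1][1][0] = 'recording'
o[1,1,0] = 'recording'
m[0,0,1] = 'combination'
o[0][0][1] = 'world'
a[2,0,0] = 'possession'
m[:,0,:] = [['cousin', 'combination', 'restaurant'], ['director', 'highway', 'membership']]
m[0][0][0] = 'cousin'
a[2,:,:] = [['possession', 'atmosphere']]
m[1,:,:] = [['director', 'highway', 'membership']]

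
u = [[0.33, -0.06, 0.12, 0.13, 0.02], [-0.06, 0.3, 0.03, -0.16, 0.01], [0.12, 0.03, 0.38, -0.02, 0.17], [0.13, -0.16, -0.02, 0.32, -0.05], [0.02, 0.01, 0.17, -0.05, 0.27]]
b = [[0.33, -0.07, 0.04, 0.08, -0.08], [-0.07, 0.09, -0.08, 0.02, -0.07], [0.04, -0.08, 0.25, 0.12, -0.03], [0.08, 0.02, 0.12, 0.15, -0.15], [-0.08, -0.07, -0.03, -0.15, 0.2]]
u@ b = [[0.13, -0.04, 0.06, 0.06, -0.04], [-0.05, 0.02, -0.04, -0.02, 0.01], [0.04, -0.05, 0.09, 0.03, 0.01], [0.08, -0.01, 0.05, 0.06, -0.06], [-0.01, -0.03, 0.03, -0.03, 0.05]]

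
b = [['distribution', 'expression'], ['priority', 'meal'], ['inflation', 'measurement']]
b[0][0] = 'distribution'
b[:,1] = ['expression', 'meal', 'measurement']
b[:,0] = ['distribution', 'priority', 'inflation']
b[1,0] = 'priority'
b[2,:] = ['inflation', 'measurement']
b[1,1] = 'meal'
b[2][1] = 'measurement'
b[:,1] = ['expression', 'meal', 'measurement']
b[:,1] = ['expression', 'meal', 'measurement']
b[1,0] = 'priority'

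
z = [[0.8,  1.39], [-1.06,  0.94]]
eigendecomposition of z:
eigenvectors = [[0.75+0.00j, 0.75-0.00j], [0.04+0.66j, 0.04-0.66j]]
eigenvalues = [(0.87+1.21j), (0.87-1.21j)]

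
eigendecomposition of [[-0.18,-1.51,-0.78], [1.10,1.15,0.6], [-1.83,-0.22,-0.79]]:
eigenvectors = [[-0.21+0.00j,(0.51+0.29j),0.51-0.29j], [0.34+0.00j,0.20-0.38j,(0.2+0.38j)], [(-0.92+0j),(-0.68+0j),-0.68-0.00j]]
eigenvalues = [(-1.12+0j), (0.65+0.66j), (0.65-0.66j)]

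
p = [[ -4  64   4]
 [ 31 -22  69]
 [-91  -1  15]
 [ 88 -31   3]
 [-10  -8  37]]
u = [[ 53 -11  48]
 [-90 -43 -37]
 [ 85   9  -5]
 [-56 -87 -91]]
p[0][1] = 64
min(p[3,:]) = -31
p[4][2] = 37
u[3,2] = -91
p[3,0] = 88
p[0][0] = -4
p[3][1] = -31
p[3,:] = [88, -31, 3]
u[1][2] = -37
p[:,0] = [-4, 31, -91, 88, -10]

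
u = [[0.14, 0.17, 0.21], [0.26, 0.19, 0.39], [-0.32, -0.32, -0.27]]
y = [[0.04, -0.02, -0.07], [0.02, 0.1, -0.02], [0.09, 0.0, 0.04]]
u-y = [[0.10, 0.19, 0.28], [0.24, 0.09, 0.41], [-0.41, -0.32, -0.31]]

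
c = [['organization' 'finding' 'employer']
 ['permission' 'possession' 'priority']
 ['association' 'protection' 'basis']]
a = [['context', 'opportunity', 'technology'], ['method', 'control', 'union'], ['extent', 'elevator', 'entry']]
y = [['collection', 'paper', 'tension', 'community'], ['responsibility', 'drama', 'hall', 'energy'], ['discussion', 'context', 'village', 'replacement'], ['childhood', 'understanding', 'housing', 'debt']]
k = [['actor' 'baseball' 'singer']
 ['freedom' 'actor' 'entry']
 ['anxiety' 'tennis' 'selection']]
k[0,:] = ['actor', 'baseball', 'singer']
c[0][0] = 'organization'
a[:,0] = ['context', 'method', 'extent']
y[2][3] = 'replacement'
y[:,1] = ['paper', 'drama', 'context', 'understanding']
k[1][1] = 'actor'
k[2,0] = 'anxiety'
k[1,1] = 'actor'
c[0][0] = 'organization'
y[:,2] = ['tension', 'hall', 'village', 'housing']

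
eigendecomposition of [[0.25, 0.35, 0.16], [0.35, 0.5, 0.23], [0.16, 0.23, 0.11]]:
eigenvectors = [[-0.54, -0.65, 0.53], [-0.77, 0.12, -0.63], [-0.35, 0.75, 0.56]]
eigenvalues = [0.85, 0.01, 0.0]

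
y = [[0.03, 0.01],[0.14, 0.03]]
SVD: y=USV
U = [[-0.21, -0.98], [-0.98, 0.21]]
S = [0.15, 0.0]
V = [[-0.98, -0.21], [0.21, -0.98]]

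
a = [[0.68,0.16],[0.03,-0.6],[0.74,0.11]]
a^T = [[0.68, 0.03, 0.74], [0.16, -0.60, 0.11]]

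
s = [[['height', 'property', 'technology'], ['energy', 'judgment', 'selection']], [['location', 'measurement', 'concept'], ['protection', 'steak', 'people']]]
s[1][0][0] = 'location'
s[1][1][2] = 'people'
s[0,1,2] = 'selection'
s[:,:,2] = [['technology', 'selection'], ['concept', 'people']]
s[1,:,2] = ['concept', 'people']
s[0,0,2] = 'technology'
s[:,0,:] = [['height', 'property', 'technology'], ['location', 'measurement', 'concept']]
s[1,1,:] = ['protection', 'steak', 'people']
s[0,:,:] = [['height', 'property', 'technology'], ['energy', 'judgment', 'selection']]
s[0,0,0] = 'height'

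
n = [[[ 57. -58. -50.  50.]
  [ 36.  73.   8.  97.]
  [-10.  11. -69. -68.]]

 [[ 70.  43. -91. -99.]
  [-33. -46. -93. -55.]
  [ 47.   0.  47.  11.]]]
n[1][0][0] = 70.0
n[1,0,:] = [70.0, 43.0, -91.0, -99.0]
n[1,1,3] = -55.0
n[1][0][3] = -99.0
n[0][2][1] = 11.0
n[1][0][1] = 43.0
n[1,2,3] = 11.0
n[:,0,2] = [-50.0, -91.0]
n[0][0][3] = 50.0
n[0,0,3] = 50.0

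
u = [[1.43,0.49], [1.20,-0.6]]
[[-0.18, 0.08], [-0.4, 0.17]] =u @ [[-0.21, 0.09],[0.24, -0.10]]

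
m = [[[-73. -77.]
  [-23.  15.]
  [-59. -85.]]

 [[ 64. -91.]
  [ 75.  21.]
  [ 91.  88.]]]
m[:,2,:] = [[-59.0, -85.0], [91.0, 88.0]]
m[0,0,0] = -73.0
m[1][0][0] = 64.0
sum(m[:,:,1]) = -129.0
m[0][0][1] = -77.0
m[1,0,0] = 64.0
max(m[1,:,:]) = 91.0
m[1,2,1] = 88.0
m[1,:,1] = [-91.0, 21.0, 88.0]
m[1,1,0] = 75.0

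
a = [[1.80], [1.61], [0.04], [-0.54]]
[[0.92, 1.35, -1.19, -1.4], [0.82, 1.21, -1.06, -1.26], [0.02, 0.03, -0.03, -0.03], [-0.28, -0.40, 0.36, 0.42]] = a @ [[0.51, 0.75, -0.66, -0.78]]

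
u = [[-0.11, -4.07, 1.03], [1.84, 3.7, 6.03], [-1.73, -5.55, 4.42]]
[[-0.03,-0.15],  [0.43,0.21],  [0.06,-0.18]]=u@[[0.03, -0.0],[0.02, 0.04],[0.05, 0.01]]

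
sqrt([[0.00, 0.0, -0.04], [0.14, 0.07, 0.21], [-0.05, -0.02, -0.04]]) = [[0.08+0.15j, -0.00+0.04j, (-0.13+0.19j)], [(0.43-0.43j), 0.30-0.12j, (0.64-0.56j)], [-0.15+0.10j, (-0.06+0.03j), -0.03+0.13j]]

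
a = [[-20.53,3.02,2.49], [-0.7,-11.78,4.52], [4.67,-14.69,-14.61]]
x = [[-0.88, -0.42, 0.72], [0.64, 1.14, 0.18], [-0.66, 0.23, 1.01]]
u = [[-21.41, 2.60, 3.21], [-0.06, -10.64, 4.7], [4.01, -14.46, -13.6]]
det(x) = -0.01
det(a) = -4701.05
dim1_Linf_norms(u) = [21.41, 10.64, 14.46]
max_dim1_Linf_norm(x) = 1.14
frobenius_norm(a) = 32.37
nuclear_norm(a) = 53.23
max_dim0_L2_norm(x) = 1.27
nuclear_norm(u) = 52.31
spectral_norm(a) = 25.20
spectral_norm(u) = 24.94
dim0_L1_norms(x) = [2.18, 1.79, 1.91]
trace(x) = 1.27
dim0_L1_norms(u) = [25.48, 27.7, 21.51]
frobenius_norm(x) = 2.17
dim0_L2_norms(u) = [21.78, 18.14, 14.74]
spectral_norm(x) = 1.74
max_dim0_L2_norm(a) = 21.07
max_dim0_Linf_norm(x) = 1.14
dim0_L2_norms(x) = [1.27, 1.24, 1.25]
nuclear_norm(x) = 3.04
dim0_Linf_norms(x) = [0.88, 1.14, 1.01]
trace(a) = -46.92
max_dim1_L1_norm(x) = 2.02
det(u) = -4366.55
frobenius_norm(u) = 31.95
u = a + x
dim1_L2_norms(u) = [21.8, 11.63, 20.25]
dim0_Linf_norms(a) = [20.53, 14.69, 14.61]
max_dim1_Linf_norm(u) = 21.41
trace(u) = -45.65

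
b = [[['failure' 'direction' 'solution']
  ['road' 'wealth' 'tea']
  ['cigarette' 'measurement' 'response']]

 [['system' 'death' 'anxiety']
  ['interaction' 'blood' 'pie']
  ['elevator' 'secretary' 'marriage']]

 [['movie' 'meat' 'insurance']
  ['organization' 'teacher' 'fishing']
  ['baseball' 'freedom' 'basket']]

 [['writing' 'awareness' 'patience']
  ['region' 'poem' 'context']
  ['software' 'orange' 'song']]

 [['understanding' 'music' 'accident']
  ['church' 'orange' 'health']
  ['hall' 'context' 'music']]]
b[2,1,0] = 'organization'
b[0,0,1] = 'direction'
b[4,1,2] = 'health'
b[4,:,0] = ['understanding', 'church', 'hall']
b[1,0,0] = 'system'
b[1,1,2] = 'pie'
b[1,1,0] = 'interaction'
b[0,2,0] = 'cigarette'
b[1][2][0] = 'elevator'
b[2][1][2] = 'fishing'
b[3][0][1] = 'awareness'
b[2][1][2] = 'fishing'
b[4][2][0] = 'hall'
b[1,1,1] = 'blood'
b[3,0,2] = 'patience'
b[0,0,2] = 'solution'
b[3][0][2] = 'patience'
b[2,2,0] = 'baseball'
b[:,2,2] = ['response', 'marriage', 'basket', 'song', 'music']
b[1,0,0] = 'system'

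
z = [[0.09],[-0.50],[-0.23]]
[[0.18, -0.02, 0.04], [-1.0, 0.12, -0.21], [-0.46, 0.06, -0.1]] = z@[[1.99, -0.24, 0.42]]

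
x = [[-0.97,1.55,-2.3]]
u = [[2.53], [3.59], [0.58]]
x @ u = [[1.78]]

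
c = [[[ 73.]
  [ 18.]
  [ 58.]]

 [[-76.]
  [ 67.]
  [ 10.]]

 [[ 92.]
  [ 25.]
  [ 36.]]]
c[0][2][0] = 58.0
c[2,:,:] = [[92.0], [25.0], [36.0]]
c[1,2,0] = 10.0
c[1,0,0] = -76.0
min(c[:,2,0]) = 10.0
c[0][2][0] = 58.0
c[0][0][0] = 73.0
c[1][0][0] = -76.0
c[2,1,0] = 25.0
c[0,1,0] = 18.0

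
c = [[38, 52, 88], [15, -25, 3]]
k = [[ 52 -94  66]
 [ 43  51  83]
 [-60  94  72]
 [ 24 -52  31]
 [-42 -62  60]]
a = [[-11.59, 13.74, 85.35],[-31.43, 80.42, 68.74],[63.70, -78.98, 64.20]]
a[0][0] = -11.59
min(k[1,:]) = 43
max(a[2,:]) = 64.2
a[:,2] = [85.35, 68.74, 64.2]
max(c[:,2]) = 88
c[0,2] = 88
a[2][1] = -78.98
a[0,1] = 13.74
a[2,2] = 64.2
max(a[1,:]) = 80.42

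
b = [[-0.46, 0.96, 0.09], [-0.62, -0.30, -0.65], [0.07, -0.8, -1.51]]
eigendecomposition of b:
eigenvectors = [[(0.76+0j), 0.76-0.00j, -0.27+0.00j], [0.19+0.54j, (0.19-0.54j), (0.29+0j)], [(-0.2-0.24j), (-0.2+0.24j), (0.92+0j)]]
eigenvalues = [(-0.24+0.65j), (-0.24-0.65j), (-1.78+0j)]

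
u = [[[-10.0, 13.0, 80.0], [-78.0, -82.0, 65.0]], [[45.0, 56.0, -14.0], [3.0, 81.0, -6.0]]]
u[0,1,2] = 65.0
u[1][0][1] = 56.0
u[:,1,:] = [[-78.0, -82.0, 65.0], [3.0, 81.0, -6.0]]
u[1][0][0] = 45.0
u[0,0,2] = 80.0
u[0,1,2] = 65.0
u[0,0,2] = 80.0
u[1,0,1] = 56.0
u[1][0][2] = -14.0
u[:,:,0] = [[-10.0, -78.0], [45.0, 3.0]]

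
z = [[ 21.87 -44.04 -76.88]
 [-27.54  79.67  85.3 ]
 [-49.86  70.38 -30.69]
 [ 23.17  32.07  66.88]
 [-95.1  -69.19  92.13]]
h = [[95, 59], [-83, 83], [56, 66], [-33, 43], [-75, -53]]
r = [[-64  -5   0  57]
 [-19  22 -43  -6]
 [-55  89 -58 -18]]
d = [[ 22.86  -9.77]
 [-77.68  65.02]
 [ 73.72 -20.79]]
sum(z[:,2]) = 136.74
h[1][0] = -83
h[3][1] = 43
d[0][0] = 22.86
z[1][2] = 85.3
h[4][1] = -53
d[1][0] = -77.68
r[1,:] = [-19, 22, -43, -6]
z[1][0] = -27.54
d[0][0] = 22.86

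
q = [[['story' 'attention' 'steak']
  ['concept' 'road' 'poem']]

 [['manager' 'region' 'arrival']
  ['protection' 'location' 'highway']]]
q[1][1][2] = 'highway'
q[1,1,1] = 'location'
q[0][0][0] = 'story'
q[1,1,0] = 'protection'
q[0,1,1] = 'road'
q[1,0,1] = 'region'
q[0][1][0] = 'concept'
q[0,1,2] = 'poem'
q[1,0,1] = 'region'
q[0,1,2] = 'poem'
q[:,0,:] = [['story', 'attention', 'steak'], ['manager', 'region', 'arrival']]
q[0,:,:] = [['story', 'attention', 'steak'], ['concept', 'road', 'poem']]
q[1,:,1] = ['region', 'location']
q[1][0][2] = 'arrival'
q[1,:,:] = [['manager', 'region', 'arrival'], ['protection', 'location', 'highway']]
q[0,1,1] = 'road'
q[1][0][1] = 'region'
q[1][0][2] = 'arrival'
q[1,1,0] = 'protection'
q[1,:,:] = [['manager', 'region', 'arrival'], ['protection', 'location', 'highway']]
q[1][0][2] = 'arrival'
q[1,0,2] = 'arrival'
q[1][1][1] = 'location'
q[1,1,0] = 'protection'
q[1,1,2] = 'highway'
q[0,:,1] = ['attention', 'road']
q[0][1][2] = 'poem'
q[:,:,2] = [['steak', 'poem'], ['arrival', 'highway']]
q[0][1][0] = 'concept'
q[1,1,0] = 'protection'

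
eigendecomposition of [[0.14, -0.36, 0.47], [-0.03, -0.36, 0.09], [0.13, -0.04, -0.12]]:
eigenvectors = [[-0.95, 0.39, 0.65], [0.0, -0.56, 0.74], [-0.3, -0.73, -0.19]]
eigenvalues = [0.29, -0.22, -0.41]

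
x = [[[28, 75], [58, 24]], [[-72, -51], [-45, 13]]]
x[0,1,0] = 58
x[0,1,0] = 58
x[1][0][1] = -51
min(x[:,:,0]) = -72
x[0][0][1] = 75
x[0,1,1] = 24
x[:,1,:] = [[58, 24], [-45, 13]]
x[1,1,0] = -45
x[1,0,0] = -72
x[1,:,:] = [[-72, -51], [-45, 13]]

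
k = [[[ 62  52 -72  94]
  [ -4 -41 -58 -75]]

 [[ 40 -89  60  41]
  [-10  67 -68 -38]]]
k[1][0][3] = 41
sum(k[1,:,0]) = 30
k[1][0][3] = 41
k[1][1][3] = -38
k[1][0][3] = 41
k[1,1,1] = 67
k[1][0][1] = -89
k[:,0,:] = [[62, 52, -72, 94], [40, -89, 60, 41]]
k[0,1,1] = -41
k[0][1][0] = -4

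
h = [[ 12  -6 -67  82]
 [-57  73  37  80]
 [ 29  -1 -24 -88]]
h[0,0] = 12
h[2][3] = -88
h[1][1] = 73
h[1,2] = 37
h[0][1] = -6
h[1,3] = 80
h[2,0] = 29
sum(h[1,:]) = 133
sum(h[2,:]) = -84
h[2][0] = 29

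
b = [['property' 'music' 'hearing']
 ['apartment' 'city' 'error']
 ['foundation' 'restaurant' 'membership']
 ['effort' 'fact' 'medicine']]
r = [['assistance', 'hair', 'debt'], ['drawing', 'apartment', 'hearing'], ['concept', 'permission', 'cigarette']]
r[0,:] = ['assistance', 'hair', 'debt']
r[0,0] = 'assistance'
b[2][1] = 'restaurant'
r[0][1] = 'hair'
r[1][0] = 'drawing'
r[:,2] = ['debt', 'hearing', 'cigarette']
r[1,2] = 'hearing'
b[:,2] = ['hearing', 'error', 'membership', 'medicine']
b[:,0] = ['property', 'apartment', 'foundation', 'effort']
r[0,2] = 'debt'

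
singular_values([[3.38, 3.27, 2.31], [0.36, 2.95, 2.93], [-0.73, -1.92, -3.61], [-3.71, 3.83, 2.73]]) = [8.35, 5.09, 1.54]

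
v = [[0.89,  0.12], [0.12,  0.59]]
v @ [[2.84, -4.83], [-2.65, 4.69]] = [[2.21, -3.74], [-1.22, 2.19]]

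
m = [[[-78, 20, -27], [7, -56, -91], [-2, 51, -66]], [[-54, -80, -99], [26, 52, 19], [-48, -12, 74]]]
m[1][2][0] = -48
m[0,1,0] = 7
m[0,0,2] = -27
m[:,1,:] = [[7, -56, -91], [26, 52, 19]]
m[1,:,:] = [[-54, -80, -99], [26, 52, 19], [-48, -12, 74]]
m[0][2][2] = -66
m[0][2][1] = 51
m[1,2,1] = -12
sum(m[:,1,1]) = -4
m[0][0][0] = -78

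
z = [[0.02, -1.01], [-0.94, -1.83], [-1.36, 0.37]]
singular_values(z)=[2.26, 1.46]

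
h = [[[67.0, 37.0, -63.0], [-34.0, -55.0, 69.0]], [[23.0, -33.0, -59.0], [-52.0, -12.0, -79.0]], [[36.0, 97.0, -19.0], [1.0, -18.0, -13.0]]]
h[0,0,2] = -63.0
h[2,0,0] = 36.0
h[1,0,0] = 23.0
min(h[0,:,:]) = -63.0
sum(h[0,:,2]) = 6.0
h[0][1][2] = 69.0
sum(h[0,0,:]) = 41.0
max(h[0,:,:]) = 69.0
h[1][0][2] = -59.0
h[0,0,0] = 67.0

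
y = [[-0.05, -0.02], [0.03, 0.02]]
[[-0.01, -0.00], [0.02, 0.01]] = y @[[-0.45, -0.16],[1.63, 0.59]]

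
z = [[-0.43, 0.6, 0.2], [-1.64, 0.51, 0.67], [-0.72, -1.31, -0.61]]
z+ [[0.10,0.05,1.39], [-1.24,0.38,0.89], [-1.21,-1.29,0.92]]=[[-0.33, 0.65, 1.59], [-2.88, 0.89, 1.56], [-1.93, -2.60, 0.31]]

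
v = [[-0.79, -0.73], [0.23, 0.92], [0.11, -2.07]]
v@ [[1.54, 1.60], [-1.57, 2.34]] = [[-0.07,-2.97], [-1.09,2.52], [3.42,-4.67]]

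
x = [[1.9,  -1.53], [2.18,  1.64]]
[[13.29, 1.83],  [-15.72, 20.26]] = x @ [[-0.35, 5.27], [-9.12, 5.35]]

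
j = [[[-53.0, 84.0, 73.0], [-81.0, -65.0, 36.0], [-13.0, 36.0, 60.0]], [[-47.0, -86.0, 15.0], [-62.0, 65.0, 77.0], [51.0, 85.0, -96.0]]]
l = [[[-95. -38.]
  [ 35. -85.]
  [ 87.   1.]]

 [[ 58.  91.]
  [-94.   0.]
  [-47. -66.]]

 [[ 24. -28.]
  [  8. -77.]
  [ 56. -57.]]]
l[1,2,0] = -47.0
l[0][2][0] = 87.0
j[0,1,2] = 36.0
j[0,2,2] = 60.0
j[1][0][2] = 15.0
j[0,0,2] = 73.0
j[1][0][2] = 15.0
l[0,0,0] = -95.0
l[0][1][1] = -85.0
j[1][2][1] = 85.0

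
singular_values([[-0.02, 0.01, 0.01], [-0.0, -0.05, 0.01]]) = [0.05, 0.02]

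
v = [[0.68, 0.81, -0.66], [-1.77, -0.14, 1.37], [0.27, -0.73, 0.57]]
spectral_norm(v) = 2.49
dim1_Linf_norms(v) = [0.81, 1.77, 0.73]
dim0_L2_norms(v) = [1.92, 1.1, 1.62]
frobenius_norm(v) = 2.74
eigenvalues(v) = [(0.39+1.55j), (0.39-1.55j), (0.34+0j)]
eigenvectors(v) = [[-0.25-0.37j, -0.25+0.37j, (0.48+0j)],[0.79+0.00j, (0.79-0j), (0.42+0j)],[-0.02+0.42j, (-0.02-0.42j), (0.77+0j)]]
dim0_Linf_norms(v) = [1.77, 0.81, 1.37]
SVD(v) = [[-0.45, -0.47, 0.76],[0.89, -0.36, 0.30],[0.13, 0.81, 0.57]] @ diag([2.4915185032949996, 1.0984856233919742, 0.31601405497190793]) @ [[-0.74,  -0.23,  0.64], [0.49,  -0.84,  0.25], [0.47,  0.5,  0.73]]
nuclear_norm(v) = 3.91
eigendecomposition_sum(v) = [[0.28+0.45j, (0.38-0.2j), (-0.39-0.18j)], [(-0.94-0.03j), -0.09+0.76j, (0.64-0.4j)], [0.04-0.49j, -0.40-0.06j, 0.20+0.34j]] + [[(0.28-0.45j), 0.38+0.20j, (-0.39+0.18j)], [(-0.94+0.03j), -0.09-0.76j, 0.64+0.40j], [0.04+0.49j, (-0.4+0.06j), (0.2-0.34j)]] + [[0.12-0.00j, 0.04-0.00j, (0.11+0j)], [(0.11-0j), (0.04-0j), (0.1+0j)], [(0.2-0j), 0.07-0.00j, (0.18+0j)]]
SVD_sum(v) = [[0.82, 0.26, -0.70], [-1.62, -0.52, 1.4], [-0.25, -0.08, 0.21]] + [[-0.25,0.43,-0.13], [-0.19,0.33,-0.10], [0.43,-0.74,0.23]] + [[0.11,  0.12,  0.18], [0.04,  0.05,  0.07], [0.09,  0.09,  0.13]]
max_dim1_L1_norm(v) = 3.28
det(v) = 0.86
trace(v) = 1.11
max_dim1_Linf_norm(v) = 1.77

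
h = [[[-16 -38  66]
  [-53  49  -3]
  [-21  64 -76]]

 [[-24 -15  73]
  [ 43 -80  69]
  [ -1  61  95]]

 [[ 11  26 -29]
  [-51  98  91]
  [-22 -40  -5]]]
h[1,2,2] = 95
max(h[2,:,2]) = 91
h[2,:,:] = [[11, 26, -29], [-51, 98, 91], [-22, -40, -5]]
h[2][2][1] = -40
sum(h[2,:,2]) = 57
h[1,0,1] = -15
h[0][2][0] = -21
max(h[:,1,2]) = 91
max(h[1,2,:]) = 95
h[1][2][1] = 61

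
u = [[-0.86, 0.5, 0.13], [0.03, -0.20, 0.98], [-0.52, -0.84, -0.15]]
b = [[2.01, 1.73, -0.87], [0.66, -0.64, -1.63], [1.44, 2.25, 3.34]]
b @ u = [[-1.22, 1.39, 2.09], [0.26, 1.83, -0.30], [-2.91, -2.54, 1.89]]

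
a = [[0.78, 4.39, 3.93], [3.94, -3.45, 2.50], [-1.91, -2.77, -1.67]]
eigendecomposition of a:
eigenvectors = [[-0.62+0.00j,(0.67+0j),(0.67-0j)], [(0.76+0j),(0.39+0.02j),(0.39-0.02j)], [(0.21+0j),-0.43+0.46j,-0.43-0.46j]]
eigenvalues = [(-5.96+0j), (0.81+2.81j), (0.81-2.81j)]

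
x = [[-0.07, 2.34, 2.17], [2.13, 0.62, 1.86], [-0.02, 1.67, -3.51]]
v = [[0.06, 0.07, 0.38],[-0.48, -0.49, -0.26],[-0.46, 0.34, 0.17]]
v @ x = [[0.14, 0.82, -1.07],[-1.00, -1.86, -1.04],[0.75, -0.58, -0.96]]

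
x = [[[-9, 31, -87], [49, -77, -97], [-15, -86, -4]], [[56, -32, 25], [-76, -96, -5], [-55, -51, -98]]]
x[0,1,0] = 49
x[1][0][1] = -32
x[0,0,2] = -87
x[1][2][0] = -55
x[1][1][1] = -96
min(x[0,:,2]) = -97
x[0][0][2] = -87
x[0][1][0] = 49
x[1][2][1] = -51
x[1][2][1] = -51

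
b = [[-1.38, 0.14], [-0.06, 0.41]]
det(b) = -0.56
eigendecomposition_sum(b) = [[-1.38,0.11], [-0.05,0.0]] + [[-0.0, 0.03], [-0.01, 0.41]]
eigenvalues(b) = [-1.38, 0.41]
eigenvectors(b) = [[-1.00, -0.08], [-0.03, -1.0]]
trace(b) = -0.97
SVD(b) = [[-1.00, -0.08], [-0.08, 1.00]] @ diag([1.3910953878327807, 0.4006914298439204]) @ [[0.99, -0.12], [0.12, 0.99]]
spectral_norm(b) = 1.39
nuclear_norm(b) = 1.79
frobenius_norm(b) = 1.45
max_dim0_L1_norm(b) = 1.44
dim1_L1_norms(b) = [1.52, 0.47]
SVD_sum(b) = [[-1.38, 0.17], [-0.11, 0.01]] + [[-0.0, -0.03], [0.05, 0.40]]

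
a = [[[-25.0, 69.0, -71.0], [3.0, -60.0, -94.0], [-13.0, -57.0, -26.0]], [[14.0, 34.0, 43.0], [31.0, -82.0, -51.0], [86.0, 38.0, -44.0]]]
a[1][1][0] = 31.0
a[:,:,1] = [[69.0, -60.0, -57.0], [34.0, -82.0, 38.0]]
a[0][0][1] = 69.0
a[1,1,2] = -51.0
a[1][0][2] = 43.0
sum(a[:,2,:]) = -16.0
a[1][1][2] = -51.0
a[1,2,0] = 86.0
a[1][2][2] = -44.0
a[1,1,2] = -51.0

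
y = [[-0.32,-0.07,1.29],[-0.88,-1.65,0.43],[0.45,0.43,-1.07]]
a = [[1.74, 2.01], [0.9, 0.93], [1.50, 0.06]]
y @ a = [[1.32, -0.63], [-2.37, -3.28], [-0.44, 1.24]]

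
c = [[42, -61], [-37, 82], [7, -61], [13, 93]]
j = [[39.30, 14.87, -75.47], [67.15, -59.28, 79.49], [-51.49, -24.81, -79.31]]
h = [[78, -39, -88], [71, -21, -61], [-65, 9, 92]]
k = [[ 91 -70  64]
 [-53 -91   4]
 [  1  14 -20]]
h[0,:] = [78, -39, -88]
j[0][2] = -75.47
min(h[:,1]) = -39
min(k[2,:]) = -20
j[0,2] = -75.47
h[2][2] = 92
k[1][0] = -53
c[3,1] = 93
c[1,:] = [-37, 82]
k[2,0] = 1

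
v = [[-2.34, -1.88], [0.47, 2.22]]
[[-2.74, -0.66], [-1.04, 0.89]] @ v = [[6.1, 3.69], [2.85, 3.93]]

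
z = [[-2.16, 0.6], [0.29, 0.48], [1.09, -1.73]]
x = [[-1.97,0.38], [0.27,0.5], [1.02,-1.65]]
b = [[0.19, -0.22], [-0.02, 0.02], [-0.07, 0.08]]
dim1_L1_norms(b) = [0.41, 0.04, 0.15]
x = z + b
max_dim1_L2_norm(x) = 2.01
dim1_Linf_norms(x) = [1.97, 0.5, 1.65]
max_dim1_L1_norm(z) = 2.82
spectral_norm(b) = 0.31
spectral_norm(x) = 2.56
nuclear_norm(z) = 4.06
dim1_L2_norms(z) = [2.24, 0.56, 2.04]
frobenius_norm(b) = 0.31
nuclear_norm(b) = 0.31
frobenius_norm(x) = 2.85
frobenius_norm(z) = 3.09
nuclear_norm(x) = 3.81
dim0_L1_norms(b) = [0.28, 0.32]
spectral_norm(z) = 2.83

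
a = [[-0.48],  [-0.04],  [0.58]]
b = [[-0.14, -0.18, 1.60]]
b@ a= [[1.00]]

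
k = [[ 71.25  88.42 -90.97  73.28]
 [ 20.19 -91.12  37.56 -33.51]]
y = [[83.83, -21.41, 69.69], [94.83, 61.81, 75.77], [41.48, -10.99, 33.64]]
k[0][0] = 71.25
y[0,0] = 83.83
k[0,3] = 73.28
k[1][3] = -33.51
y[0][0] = 83.83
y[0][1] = -21.41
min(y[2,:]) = -10.99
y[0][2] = 69.69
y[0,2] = 69.69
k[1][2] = 37.56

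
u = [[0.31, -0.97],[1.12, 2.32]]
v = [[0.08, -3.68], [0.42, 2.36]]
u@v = [[-0.38, -3.43], [1.06, 1.35]]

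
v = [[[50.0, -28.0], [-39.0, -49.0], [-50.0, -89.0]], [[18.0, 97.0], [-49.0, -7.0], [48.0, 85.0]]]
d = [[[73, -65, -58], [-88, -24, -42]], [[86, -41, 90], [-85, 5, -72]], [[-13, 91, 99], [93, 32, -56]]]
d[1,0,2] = 90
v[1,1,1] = -7.0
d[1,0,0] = 86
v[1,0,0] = 18.0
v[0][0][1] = -28.0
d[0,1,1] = -24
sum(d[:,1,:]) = -237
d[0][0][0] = 73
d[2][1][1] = 32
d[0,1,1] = -24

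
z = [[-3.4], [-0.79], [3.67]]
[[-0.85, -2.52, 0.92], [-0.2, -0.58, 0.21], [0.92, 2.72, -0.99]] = z@ [[0.25, 0.74, -0.27]]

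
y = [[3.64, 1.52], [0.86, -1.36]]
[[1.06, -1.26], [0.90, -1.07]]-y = [[-2.58, -2.78],  [0.04, 0.29]]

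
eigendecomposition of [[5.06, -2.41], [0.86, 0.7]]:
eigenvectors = [[0.98, 0.53], [0.22, 0.85]]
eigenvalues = [4.52, 1.24]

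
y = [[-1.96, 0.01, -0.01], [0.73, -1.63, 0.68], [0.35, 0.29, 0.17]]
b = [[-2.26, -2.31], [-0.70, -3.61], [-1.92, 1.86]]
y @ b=[[4.44, 4.47], [-1.81, 5.46], [-1.32, -1.54]]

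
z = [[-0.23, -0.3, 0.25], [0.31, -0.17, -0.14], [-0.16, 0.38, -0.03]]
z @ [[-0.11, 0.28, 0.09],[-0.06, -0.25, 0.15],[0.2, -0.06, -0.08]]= [[0.09, -0.00, -0.09], [-0.05, 0.14, 0.01], [-0.01, -0.14, 0.04]]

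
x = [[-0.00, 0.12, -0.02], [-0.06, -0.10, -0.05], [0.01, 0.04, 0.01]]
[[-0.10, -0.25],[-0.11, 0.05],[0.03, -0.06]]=x @[[-2.71, 2.34], [0.07, -2.04], [5.27, 0.31]]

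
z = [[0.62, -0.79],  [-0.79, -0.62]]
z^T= [[0.62,  -0.79], [-0.79,  -0.62]]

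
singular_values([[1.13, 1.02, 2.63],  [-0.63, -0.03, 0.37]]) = [3.04, 0.73]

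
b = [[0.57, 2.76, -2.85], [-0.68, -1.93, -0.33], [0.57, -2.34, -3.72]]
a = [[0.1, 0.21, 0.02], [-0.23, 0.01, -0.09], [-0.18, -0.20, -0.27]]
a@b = [[-0.07, -0.18, -0.43], [-0.19, -0.44, 0.99], [-0.12, 0.52, 1.58]]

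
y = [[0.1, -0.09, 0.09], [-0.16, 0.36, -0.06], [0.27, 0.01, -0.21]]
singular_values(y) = [0.43, 0.33, 0.08]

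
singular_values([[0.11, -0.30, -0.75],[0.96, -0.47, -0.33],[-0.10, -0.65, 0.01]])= [1.26, 0.65, 0.57]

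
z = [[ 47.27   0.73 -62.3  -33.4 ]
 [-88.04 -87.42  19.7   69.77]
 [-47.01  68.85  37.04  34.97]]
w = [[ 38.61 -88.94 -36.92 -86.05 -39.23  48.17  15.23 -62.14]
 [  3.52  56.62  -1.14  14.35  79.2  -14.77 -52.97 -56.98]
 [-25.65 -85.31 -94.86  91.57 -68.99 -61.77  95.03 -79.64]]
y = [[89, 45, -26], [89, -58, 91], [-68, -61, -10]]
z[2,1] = 68.85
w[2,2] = -94.86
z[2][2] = 37.04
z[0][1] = 0.73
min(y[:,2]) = -26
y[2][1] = -61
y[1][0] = 89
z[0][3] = -33.4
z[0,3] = -33.4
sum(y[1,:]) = 122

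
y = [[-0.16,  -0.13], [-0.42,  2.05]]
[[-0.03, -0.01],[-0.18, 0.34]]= y@[[0.24, -0.04], [-0.04, 0.16]]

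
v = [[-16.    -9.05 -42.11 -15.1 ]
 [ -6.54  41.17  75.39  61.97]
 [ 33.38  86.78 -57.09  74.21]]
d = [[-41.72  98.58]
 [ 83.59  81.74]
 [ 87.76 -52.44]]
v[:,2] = [-42.11, 75.39, -57.09]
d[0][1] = 98.58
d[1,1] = 81.74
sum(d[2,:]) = 35.32000000000001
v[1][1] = 41.17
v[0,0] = -16.0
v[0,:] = [-16.0, -9.05, -42.11, -15.1]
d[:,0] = [-41.72, 83.59, 87.76]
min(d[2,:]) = -52.44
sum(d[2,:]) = 35.32000000000001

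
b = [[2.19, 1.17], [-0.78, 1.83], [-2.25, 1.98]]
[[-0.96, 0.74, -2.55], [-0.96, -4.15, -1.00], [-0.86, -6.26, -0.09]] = b @ [[-0.13,1.26,-0.71], [-0.58,-1.73,-0.85]]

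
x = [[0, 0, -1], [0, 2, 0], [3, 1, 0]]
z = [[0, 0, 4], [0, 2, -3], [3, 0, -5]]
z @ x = [[12, 4, 0], [-9, 1, 0], [-15, -5, -3]]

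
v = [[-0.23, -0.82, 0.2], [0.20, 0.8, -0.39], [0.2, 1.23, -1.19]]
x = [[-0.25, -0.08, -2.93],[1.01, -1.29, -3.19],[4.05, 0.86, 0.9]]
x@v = [[-0.54, -3.46, 3.47],  [-1.13, -5.78, 4.50],  [-0.58, -1.53, -0.6]]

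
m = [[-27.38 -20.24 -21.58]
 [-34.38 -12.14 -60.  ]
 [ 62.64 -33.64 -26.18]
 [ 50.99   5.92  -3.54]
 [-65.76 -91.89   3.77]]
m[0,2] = -21.58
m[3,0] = 50.99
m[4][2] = 3.77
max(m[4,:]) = 3.77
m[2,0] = 62.64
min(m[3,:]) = -3.54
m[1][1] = -12.14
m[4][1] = -91.89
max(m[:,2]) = 3.77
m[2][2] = -26.18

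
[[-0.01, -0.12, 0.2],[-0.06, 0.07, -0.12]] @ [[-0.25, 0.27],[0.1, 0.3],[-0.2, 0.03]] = [[-0.05, -0.03], [0.05, 0.00]]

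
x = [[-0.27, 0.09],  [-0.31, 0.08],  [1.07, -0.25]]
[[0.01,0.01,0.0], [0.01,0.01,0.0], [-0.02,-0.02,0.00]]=x@[[-0.02, -0.02, -0.00], [0.0, 0.00, 0.0]]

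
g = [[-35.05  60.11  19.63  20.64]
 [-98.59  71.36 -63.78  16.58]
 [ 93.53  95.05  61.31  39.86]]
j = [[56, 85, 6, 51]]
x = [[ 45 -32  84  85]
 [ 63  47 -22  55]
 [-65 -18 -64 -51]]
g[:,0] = [-35.05, -98.59, 93.53]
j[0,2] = 6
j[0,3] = 51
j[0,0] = 56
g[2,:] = [93.53, 95.05, 61.31, 39.86]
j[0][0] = 56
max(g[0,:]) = 60.11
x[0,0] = 45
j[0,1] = 85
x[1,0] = 63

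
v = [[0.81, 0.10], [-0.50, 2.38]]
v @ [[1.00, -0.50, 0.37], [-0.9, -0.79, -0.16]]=[[0.72, -0.48, 0.28], [-2.64, -1.63, -0.57]]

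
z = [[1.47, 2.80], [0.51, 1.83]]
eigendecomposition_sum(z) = [[0.25,-0.51], [-0.09,0.19]] + [[1.22, 3.31], [0.6, 1.64]]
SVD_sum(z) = [[1.31, 2.87], [0.78, 1.71]] + [[0.16, -0.07], [-0.27, 0.12]]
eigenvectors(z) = [[-0.94, -0.90], [0.34, -0.44]]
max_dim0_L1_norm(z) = 4.63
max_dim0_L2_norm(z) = 3.34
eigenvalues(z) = [0.44, 2.86]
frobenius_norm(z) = 3.69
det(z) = 1.26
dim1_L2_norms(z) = [3.16, 1.9]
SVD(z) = [[-0.86, -0.51], [-0.51, 0.86]] @ diag([3.6731235042971524, 0.3436040194465232]) @ [[-0.41, -0.91], [-0.91, 0.41]]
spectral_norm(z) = 3.67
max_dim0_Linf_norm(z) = 2.8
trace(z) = 3.30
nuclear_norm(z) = 4.02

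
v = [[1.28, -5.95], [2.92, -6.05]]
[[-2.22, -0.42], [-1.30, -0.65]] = v@ [[0.59, -0.14], [0.50, 0.04]]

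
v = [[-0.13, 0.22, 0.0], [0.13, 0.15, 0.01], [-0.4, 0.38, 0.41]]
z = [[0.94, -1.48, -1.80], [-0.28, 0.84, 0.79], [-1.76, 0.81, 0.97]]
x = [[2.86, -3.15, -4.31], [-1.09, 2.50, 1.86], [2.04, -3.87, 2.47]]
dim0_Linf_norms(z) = [1.76, 1.48, 1.8]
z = x @ v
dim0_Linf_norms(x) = [2.86, 3.87, 4.31]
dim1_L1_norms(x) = [10.32, 5.45, 8.38]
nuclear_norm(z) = 4.51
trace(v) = 0.43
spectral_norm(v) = 0.72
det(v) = -0.02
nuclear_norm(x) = 12.43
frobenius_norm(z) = 3.52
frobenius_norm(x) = 8.53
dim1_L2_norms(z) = [2.51, 1.19, 2.17]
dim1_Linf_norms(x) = [4.31, 2.5, 3.87]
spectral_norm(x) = 7.12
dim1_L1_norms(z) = [4.22, 1.91, 3.54]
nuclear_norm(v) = 1.06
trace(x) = 7.83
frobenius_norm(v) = 0.76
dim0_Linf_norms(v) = [0.4, 0.38, 0.41]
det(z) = -0.43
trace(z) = 2.75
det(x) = 21.61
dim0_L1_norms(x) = [5.99, 9.52, 8.64]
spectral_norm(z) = 3.38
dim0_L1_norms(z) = [2.98, 3.13, 3.56]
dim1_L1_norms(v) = [0.35, 0.29, 1.19]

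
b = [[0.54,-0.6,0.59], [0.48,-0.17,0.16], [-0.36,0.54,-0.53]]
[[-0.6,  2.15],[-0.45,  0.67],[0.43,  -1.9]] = b@[[-0.84, 0.24], [0.97, -1.44], [0.74, 1.96]]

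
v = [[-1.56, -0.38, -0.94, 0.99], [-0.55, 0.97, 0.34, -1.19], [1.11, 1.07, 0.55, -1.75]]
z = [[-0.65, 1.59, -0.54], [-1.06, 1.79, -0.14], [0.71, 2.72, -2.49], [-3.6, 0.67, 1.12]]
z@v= [[-0.46, 1.21, 0.85, -1.59],[0.51, 1.99, 1.53, -2.93],[-5.37, -0.30, -1.11, 1.82],[6.49, 3.22, 4.23, -6.32]]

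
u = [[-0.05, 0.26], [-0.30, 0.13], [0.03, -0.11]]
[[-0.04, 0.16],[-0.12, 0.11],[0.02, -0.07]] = u@[[0.35, -0.1], [-0.1, 0.6]]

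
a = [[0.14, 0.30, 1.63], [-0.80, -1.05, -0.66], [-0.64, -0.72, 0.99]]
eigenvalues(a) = [-0.46, 0.02, 0.52]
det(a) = -0.00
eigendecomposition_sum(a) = [[1.30,1.58,-0.75], [-1.55,-1.87,0.89], [-0.19,-0.24,0.11]] + [[0.11, 0.11, -0.11], [-0.09, -0.08, 0.09], [0.01, 0.01, -0.01]] + [[-1.27,-1.38,2.49],[0.84,0.91,-1.64],[-0.45,-0.49,0.89]]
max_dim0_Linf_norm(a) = 1.63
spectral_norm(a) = 2.05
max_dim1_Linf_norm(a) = 1.63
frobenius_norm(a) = 2.62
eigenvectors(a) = [[0.64, -0.78, 0.80], [-0.76, 0.62, -0.53], [-0.1, -0.06, 0.29]]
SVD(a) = [[-0.81, -0.10, -0.58], [0.5, -0.66, -0.57], [-0.32, -0.75, 0.58]] @ diag([2.053766324224597, 1.6231889244782147, 0.0012652795133985218]) @ [[-0.15, -0.26, -0.96],[0.61, 0.74, -0.29],[-0.78, 0.62, -0.05]]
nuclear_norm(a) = 3.68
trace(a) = 0.08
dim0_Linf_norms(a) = [0.8, 1.05, 1.63]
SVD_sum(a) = [[0.24, 0.43, 1.58], [-0.15, -0.26, -0.97], [0.10, 0.17, 0.64]] + [[-0.1, -0.13, 0.05], [-0.65, -0.79, 0.31], [-0.74, -0.89, 0.35]] + [[0.00, -0.0, 0.00], [0.00, -0.00, 0.0], [-0.00, 0.00, -0.0]]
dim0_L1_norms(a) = [1.58, 2.07, 3.28]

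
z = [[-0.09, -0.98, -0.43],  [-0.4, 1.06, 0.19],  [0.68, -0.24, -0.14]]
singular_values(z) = [1.58, 0.7, 0.19]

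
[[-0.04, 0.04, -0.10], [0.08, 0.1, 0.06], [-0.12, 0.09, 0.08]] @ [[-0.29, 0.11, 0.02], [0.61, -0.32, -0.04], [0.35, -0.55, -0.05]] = [[0.0, 0.04, 0.00], [0.06, -0.06, -0.01], [0.12, -0.09, -0.01]]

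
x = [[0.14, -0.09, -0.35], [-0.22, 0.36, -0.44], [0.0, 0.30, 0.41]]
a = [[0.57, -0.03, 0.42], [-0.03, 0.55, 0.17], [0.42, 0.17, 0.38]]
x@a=[[-0.06, -0.11, -0.09],[-0.32, 0.13, -0.2],[0.16, 0.23, 0.21]]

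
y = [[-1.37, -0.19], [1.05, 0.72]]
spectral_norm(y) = 1.83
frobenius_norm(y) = 1.88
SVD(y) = [[-0.74, 0.67], [0.67, 0.74]] @ diag([1.830028918807852, 0.4299932049776653]) @ [[0.94, 0.34],[-0.34, 0.94]]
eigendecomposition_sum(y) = [[-1.34,-0.13],[0.71,0.07]] + [[-0.03, -0.06], [0.34, 0.65]]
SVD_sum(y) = [[-1.27, -0.46], [1.16, 0.42]] + [[-0.1, 0.27], [-0.11, 0.3]]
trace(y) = -0.65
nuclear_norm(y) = 2.26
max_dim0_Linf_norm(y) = 1.37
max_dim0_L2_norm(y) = 1.73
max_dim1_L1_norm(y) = 1.77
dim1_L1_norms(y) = [1.56, 1.77]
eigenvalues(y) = [-1.27, 0.62]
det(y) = -0.79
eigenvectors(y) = [[-0.88, 0.10],  [0.47, -1.0]]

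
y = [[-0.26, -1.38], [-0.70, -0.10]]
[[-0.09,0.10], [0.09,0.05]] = y@ [[-0.14, -0.06],[0.09, -0.06]]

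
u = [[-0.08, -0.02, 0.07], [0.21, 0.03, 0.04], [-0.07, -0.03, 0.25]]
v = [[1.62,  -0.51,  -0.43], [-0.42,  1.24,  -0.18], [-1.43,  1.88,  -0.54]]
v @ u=[[-0.21, -0.03, -0.01],[0.31, 0.05, -0.02],[0.55, 0.1, -0.16]]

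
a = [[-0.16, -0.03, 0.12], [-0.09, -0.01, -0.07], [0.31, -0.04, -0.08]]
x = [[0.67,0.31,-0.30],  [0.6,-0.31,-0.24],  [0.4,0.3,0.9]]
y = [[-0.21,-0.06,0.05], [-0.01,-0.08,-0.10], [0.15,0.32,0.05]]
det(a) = 0.00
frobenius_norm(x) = 1.49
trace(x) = 1.26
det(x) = -0.43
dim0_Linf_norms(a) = [0.31, 0.04, 0.12]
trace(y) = -0.24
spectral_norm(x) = 1.04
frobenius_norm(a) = 0.40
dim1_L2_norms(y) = [0.22, 0.13, 0.36]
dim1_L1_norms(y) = [0.32, 0.19, 0.52]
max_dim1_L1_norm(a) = 0.43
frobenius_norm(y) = 0.44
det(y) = -0.00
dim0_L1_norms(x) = [1.67, 0.92, 1.44]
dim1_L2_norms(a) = [0.2, 0.11, 0.32]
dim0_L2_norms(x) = [0.98, 0.53, 0.98]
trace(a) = -0.25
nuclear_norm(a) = 0.54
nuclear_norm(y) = 0.64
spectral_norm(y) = 0.40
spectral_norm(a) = 0.38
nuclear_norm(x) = 2.44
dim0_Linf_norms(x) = [0.67, 0.31, 0.9]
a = y @ x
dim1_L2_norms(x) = [0.8, 0.72, 1.03]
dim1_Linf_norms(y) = [0.21, 0.1, 0.32]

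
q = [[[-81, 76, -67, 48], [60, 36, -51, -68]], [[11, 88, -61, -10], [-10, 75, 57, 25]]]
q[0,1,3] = -68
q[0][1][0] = 60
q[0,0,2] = -67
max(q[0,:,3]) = 48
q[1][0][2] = -61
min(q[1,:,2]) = -61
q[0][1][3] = -68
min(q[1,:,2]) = -61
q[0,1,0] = 60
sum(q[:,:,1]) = 275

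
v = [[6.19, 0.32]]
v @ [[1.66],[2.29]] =[[11.01]]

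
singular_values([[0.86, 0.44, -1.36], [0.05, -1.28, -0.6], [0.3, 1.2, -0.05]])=[1.87, 1.68, 0.0]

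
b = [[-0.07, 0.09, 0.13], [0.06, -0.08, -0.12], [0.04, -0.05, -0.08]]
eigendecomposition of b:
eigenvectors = [[(-0.69+0j),-0.81+0.00j,(-0.81-0j)],[0.61+0.00j,(-0.25-0.38j),(-0.25+0.38j)],[(0.4+0j),-0.25+0.25j,-0.25-0.25j]]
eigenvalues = [(-0.23+0j), (-0+0j), (-0-0j)]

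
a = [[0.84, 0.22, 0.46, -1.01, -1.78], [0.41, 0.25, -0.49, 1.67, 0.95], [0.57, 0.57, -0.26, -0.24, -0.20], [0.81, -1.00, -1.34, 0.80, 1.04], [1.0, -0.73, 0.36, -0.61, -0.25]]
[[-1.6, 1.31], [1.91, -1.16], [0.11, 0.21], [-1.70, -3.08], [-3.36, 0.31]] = a @[[-1.27, 0.10], [1.77, 0.81], [-0.28, 1.54], [1.26, -0.42], [-0.27, 0.05]]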